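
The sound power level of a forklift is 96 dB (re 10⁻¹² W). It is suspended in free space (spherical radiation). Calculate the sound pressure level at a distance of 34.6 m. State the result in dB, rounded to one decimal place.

54.2 dB

Free-field spherical radiation: L_p = L_w − 10·log₁₀(4π·r²), r = 34.6 m.
4π·r² = 1.504e+04 m², 10·log₁₀ of that is 41.774 dB.
L_p = 96 − 41.774 = 54.23 dB.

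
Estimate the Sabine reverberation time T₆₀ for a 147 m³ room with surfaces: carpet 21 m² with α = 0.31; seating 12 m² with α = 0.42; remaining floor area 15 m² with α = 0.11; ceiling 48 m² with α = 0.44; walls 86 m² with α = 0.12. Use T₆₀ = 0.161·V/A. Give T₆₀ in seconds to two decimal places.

0.53 s

A = Σ Sᵢαᵢ = 21·0.31 + 12·0.42 + 15·0.11 + 48·0.44 + 86·0.12 = 44.64 m².
T₆₀ = 0.161 × 147 / 44.64 = 0.530 s.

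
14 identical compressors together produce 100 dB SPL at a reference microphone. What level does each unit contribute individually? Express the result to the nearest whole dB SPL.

89 dB SPL

Dividing the total intensity by 14 lowers the level by 10·log₁₀ 14 = 11.461 dB: L₁ = 100 − 11.461.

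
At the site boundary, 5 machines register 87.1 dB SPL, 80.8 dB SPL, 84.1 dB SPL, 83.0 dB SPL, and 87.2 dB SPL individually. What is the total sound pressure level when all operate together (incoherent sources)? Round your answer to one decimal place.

For uncorrelated sources the intensities add, so convert each level to linear form, sum, and take 10·log₁₀ of the total.
Σ 10^(L/10) = 10^(87.1/10) + 10^(80.8/10) + 10^(84.1/10) + 10^(83.0/10) + 10^(87.2/10) = 1.614e+09.
L_total = 10·log₁₀(1.614e+09) = 92.08 dB SPL.

92.1 dB SPL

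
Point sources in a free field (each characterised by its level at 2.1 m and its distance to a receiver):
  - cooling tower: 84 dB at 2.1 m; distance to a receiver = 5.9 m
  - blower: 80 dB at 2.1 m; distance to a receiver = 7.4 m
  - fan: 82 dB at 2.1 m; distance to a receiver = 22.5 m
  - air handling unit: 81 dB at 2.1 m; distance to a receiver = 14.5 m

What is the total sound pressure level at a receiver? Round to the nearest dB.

76 dB

Propagate each source to the receiver with L = L_ref − 20·log₁₀(r/r_ref), then add intensities.
cooling tower: 84 − 20·log₁₀(5.9/2.1) = 84 − 8.97 = 75.03 dB.
blower: 80 − 20·log₁₀(7.4/2.1) = 80 − 10.94 = 69.06 dB.
fan: 82 − 20·log₁₀(22.5/2.1) = 82 − 20.60 = 61.40 dB.
air handling unit: 81 − 20·log₁₀(14.5/2.1) = 81 − 16.78 = 64.22 dB.
Σ 10^(L/10) = 4.390e+07 → L_total = 10·log₁₀(4.390e+07) = 76.42 dB.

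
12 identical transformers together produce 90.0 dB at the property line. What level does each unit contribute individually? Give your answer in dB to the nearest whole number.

For N identical incoherent sources L_total = L₁ + 10·log₁₀ N, so L₁ = 90.0 − 10·log₁₀(12) = 90.0 − 10.792.

79 dB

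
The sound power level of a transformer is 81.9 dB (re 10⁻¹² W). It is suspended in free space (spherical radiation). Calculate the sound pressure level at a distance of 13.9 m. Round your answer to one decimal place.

48.0 dB

The power spreads over a sphere of area 4π·r², so L_p = L_w − 10·log₁₀(4π·r²).
4π·r² = 2428 m², 10·log₁₀ of that is 33.852 dB.
L_p = 81.9 − 33.852 = 48.05 dB.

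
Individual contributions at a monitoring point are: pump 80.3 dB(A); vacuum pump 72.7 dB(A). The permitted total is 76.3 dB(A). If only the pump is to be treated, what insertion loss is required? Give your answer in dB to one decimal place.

6.5 dB

Everything except the pump sums to 10^(72.7/10) = 1.862e+07 in linear terms, 72.70 dB(A).
To meet 76.3 dB(A) overall, the treated pump may contribute at most 10^(76.3/10) − 1.862e+07 = 2.404e+07, i.e. 73.81 dB(A).
So the pump must be reduced from 80.3 to 73.81 dB(A): IL = 6.49 dB.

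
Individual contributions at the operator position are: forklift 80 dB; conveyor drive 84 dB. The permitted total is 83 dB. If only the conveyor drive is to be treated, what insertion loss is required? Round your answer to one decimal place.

4.0 dB

Everything except the conveyor drive sums to 10^(80/10) = 1.000e+08 in linear terms, 80.00 dB.
The limit corresponds to 10^(83/10) = 1.995e+08; subtracting the fixed part leaves 9.953e+07 for the conveyor drive, i.e. 79.98 dB.
So the conveyor drive must be reduced from 84 to 79.98 dB: IL = 4.02 dB.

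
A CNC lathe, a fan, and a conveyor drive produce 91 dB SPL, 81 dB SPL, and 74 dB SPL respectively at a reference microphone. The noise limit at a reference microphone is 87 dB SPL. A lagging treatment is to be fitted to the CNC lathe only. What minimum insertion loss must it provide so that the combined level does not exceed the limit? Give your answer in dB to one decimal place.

Fixed contribution from the other sources: Σ 10^(L/10) = 10^(81/10) + 10^(74/10) = 1.510e+08 (81.79 dB SPL).
The limit corresponds to 10^(87/10) = 5.012e+08; subtracting the fixed part leaves 3.502e+08 for the CNC lathe, i.e. 85.44 dB SPL.
So the CNC lathe must be reduced from 91 to 85.44 dB SPL: IL = 5.56 dB.

5.6 dB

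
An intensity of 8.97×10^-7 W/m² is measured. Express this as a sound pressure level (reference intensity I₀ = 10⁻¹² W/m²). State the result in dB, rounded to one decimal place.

I/I₀ = 8.97×10^-7/10⁻¹² = 8.97×10^5, and L = 10·log₁₀(I/I₀).
L = 10·(0.9528 + 5) = 59.53 dB.

59.5 dB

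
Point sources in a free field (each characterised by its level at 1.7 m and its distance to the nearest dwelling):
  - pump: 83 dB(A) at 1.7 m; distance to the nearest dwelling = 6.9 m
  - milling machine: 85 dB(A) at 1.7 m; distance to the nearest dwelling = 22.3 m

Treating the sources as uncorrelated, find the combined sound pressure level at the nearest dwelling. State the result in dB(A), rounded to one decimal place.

First find each source's level at the receiver (point-source: −20·log₁₀(r/r_ref)), then combine on an intensity basis.
pump: 83 − 20·log₁₀(6.9/1.7) = 83 − 12.17 = 70.83 dB(A).
milling machine: 85 − 20·log₁₀(22.3/1.7) = 85 − 22.36 = 62.64 dB(A).
Σ 10^(L/10) = 1.395e+07 → L_total = 10·log₁₀(1.395e+07) = 71.45 dB(A).

71.4 dB(A)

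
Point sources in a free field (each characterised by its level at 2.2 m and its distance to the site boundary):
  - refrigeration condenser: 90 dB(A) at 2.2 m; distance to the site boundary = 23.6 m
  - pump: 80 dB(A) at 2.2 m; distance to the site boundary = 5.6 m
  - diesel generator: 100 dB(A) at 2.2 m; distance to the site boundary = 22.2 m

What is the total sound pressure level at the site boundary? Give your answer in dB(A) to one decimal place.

80.9 dB(A)

Propagate each source to the receiver with L = L_ref − 20·log₁₀(r/r_ref), then add intensities.
refrigeration condenser: 90 − 20·log₁₀(23.6/2.2) = 90 − 20.61 = 69.39 dB(A).
pump: 80 − 20·log₁₀(5.6/2.2) = 80 − 8.12 = 71.88 dB(A).
diesel generator: 100 − 20·log₁₀(22.2/2.2) = 100 − 20.08 = 79.92 dB(A).
Σ 10^(L/10) = 1.223e+08 → L_total = 10·log₁₀(1.223e+08) = 80.88 dB(A).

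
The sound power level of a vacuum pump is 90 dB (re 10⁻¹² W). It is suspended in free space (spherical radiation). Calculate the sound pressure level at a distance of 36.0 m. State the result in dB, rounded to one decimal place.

L_p = L_w − 10·log₁₀(4π·r²) with r = 36.0 m.
4π·r² = 1.629e+04 m², 10·log₁₀ of that is 42.118 dB.
L_p = 90 − 42.118 = 47.88 dB.

47.9 dB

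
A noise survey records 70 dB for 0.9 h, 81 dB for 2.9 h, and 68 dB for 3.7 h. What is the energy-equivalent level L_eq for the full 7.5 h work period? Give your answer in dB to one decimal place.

Weight each interval's intensity by its duration and average over T = 7.5 h:
Σ tᵢ·10^(Lᵢ/10) = 0.9·10^(70/10) + 2.9·10^(81/10) + 3.7·10^(68/10) = 3.974e+08.
L_eq = 10·log₁₀(3.974e+08/7.5) = 77.24 dB.

77.2 dB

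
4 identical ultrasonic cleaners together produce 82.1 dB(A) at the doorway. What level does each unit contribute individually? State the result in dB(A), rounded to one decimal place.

76.1 dB(A)

4 equal contributions raise the level by 10·log₁₀ 4 = 6.021 dB, so each unit alone gives 82.1 − 6.021.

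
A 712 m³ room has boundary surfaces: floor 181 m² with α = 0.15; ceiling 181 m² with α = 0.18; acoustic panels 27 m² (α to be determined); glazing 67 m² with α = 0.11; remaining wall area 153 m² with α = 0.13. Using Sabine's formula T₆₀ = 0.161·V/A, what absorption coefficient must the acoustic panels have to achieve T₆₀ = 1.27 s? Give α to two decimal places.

0.12

A = 0.161·V/T₆₀ = 0.161·712/1.27 = 90.26 m² sabins.
Absorption from the other surfaces = 181·0.15 + 181·0.18 + 67·0.11 + 153·0.13 = 86.99 m², so the acoustic panels must supply 3.27 m² over 27 m².
α = 3.27/27 = 0.121.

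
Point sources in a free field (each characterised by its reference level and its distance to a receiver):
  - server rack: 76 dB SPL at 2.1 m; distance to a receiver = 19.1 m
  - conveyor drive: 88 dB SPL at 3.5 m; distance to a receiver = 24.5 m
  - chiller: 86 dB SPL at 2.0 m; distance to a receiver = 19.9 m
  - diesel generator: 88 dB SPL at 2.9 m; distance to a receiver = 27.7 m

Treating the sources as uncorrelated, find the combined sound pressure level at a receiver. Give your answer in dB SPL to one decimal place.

73.9 dB SPL

First find each source's level at the receiver (point-source: −20·log₁₀(r/r_ref)), then combine on an intensity basis.
server rack: 76 − 20·log₁₀(19.1/2.1) = 76 − 19.18 = 56.82 dB SPL.
conveyor drive: 88 − 20·log₁₀(24.5/3.5) = 88 − 16.90 = 71.10 dB SPL.
chiller: 86 − 20·log₁₀(19.9/2.0) = 86 − 19.96 = 66.04 dB SPL.
diesel generator: 88 − 20·log₁₀(27.7/2.9) = 88 − 19.60 = 68.40 dB SPL.
Σ 10^(L/10) = 2.429e+07 → L_total = 10·log₁₀(2.429e+07) = 73.86 dB SPL.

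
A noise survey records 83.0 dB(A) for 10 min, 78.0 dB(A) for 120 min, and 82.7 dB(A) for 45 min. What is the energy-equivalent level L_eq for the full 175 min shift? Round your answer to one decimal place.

80.1 dB(A)

L_eq = 10·log₁₀[(1/T)·Σ tᵢ·10^(Lᵢ/10)] with T = 175 min.
Σ tᵢ·10^(Lᵢ/10) = 10·10^(83.0/10) + 120·10^(78.0/10) + 45·10^(82.7/10) = 1.795e+10.
L_eq = 10·log₁₀(1.795e+10/175) = 80.11 dB(A).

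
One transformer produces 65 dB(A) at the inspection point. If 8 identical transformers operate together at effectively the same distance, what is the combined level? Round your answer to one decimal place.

N identical incoherent sources raise the level by 10·log₁₀ N.
L_total = 65 + 10·log₁₀(8) = 65 + 9.031 = 74.03 dB(A).

74.0 dB(A)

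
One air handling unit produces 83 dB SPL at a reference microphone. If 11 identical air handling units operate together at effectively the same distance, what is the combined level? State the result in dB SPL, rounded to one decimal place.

93.4 dB SPL

N identical incoherent sources raise the level by 10·log₁₀ N.
L_total = 83 + 10·log₁₀(11) = 83 + 10.414 = 93.41 dB SPL.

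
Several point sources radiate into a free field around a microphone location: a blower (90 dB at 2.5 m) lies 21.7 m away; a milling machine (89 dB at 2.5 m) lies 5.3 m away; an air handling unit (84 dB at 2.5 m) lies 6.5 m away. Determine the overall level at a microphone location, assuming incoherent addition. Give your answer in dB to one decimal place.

Propagate each source to the receiver with L = L_ref − 20·log₁₀(r/r_ref), then add intensities.
blower: 90 − 20·log₁₀(21.7/2.5) = 90 − 18.77 = 71.23 dB.
milling machine: 89 − 20·log₁₀(5.3/2.5) = 89 − 6.53 = 82.47 dB.
air handling unit: 84 − 20·log₁₀(6.5/2.5) = 84 − 8.30 = 75.70 dB.
Σ 10^(L/10) = 2.272e+08 → L_total = 10·log₁₀(2.272e+08) = 83.56 dB.

83.6 dB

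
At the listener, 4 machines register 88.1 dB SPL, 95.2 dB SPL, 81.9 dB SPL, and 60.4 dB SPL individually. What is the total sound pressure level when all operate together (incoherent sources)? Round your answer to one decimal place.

96.1 dB SPL

For uncorrelated sources the intensities add, so convert each level to linear form, sum, and take 10·log₁₀ of the total.
Σ 10^(L/10) = 10^(88.1/10) + 10^(95.2/10) + 10^(81.9/10) + 10^(60.4/10) = 4.113e+09.
L_total = 10·log₁₀(4.113e+09) = 96.14 dB SPL.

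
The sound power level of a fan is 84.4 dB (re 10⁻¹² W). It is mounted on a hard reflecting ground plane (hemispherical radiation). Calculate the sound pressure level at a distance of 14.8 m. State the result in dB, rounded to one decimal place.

The power spreads over a hemisphere of area 2π·r², so L_p = L_w − 10·log₁₀(2π·r²).
2π·r² = 1376 m², 10·log₁₀ of that is 31.387 dB.
L_p = 84.4 − 31.387 = 53.01 dB.

53.0 dB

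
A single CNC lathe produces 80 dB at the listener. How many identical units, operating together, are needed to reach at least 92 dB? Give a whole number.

16

Need L₁ + 10·log₁₀ N ≥ 92, i.e. log₁₀ N ≥ 1.20.
N ≥ 10^(12.0/10) = 15.849, so N = 16.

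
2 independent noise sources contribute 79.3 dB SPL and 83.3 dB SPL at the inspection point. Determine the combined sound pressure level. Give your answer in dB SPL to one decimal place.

84.8 dB SPL

For uncorrelated sources the intensities add, so convert each level to linear form, sum, and take 10·log₁₀ of the total.
Σ 10^(L/10) = 10^(79.3/10) + 10^(83.3/10) = 2.989e+08.
L_total = 10·log₁₀(2.989e+08) = 84.76 dB SPL.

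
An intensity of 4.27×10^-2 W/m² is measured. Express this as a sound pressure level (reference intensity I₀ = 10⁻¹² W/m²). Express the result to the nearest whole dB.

106 dB

Dividing by I₀ shifts the exponent by 12: I/I₀ = 4.27×10^10.
L = 10·(0.6304 + 10) = 106.30 dB.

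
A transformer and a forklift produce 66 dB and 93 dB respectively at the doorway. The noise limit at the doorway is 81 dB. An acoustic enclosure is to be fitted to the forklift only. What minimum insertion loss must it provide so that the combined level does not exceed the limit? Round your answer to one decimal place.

12.1 dB

The untreated sources together contribute 10^(66/10) = 3.981e+06, i.e. 66.00 dB.
The limit corresponds to 10^(81/10) = 1.259e+08; subtracting the fixed part leaves 1.219e+08 for the forklift, i.e. 80.86 dB.
So the forklift must be reduced from 93 to 80.86 dB: IL = 12.14 dB.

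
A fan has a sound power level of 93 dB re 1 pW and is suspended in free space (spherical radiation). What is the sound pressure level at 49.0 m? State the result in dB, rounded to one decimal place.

48.2 dB

The power spreads over a sphere of area 4π·r², so L_p = L_w − 10·log₁₀(4π·r²).
4π·r² = 3.017e+04 m², 10·log₁₀ of that is 44.796 dB.
L_p = 93 − 44.796 = 48.20 dB.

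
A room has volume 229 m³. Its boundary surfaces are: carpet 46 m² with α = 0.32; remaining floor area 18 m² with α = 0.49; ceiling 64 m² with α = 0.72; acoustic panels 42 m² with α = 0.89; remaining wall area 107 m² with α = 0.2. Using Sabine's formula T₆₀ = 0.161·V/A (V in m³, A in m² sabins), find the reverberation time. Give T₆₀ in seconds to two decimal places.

Total absorption A = 46·0.32 + 18·0.49 + 64·0.72 + 42·0.89 + 107·0.2 = 128.40 m² sabins.
T₆₀ = 0.161·V/A = 0.161·229/128.40 = 0.287 s.

0.29 s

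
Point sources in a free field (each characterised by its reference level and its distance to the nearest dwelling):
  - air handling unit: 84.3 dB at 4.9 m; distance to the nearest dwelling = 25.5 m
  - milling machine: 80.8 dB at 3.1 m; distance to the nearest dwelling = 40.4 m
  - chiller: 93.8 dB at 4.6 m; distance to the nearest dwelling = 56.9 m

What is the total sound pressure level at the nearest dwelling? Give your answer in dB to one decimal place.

74.2 dB

First find each source's level at the receiver (point-source: −20·log₁₀(r/r_ref)), then combine on an intensity basis.
air handling unit: 84.3 − 20·log₁₀(25.5/4.9) = 84.3 − 14.33 = 69.97 dB.
milling machine: 80.8 − 20·log₁₀(40.4/3.1) = 80.8 − 22.30 = 58.50 dB.
chiller: 93.8 − 20·log₁₀(56.9/4.6) = 93.8 − 21.85 = 71.95 dB.
Σ 10^(L/10) = 2.632e+07 → L_total = 10·log₁₀(2.632e+07) = 74.20 dB.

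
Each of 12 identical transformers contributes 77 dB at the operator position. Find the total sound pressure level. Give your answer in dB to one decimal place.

87.8 dB

N identical incoherent sources raise the level by 10·log₁₀ N.
L_total = 77 + 10·log₁₀(12) = 77 + 10.792 = 87.79 dB.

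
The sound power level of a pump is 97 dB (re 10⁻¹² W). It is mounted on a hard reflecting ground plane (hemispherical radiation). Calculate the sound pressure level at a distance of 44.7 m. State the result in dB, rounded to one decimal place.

56.0 dB

Free-field hemispherical radiation: L_p = L_w − 10·log₁₀(2π·r²), r = 44.7 m.
2π·r² = 1.255e+04 m², 10·log₁₀ of that is 40.988 dB.
L_p = 97 − 40.988 = 56.01 dB.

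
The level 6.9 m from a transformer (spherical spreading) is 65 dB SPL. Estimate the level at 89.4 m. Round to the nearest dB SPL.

43 dB SPL

Spherical spreading from a point source gives a 20·log₁₀(r₂/r₁) drop.
L₂ = 65 − 20·log₁₀(89.4/6.9) = 65 − 22.250 = 42.75 dB SPL.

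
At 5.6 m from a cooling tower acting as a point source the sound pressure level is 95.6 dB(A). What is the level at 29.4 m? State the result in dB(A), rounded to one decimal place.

81.2 dB(A)

Point-source attenuation: ΔL = 20·log₁₀(r₂/r₁) = 20·log₁₀(29.4/5.6) = 14.403 dB.
L₂ = 95.6 − 20·log₁₀(29.4/5.6) = 95.6 − 14.403 = 81.20 dB(A).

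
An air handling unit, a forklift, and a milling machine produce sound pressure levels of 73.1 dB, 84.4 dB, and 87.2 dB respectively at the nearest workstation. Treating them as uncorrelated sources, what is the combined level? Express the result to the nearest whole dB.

Incoherent sources combine by intensity addition: L_total = 10·log₁₀(Σ 10^(L_i/10)).
Σ 10^(L/10) = 10^(73.1/10) + 10^(84.4/10) + 10^(87.2/10) = 8.206e+08.
L_total = 10·log₁₀(8.206e+08) = 89.14 dB.

89 dB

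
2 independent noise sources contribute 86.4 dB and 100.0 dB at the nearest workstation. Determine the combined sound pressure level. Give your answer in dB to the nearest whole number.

100 dB

Incoherent sources combine by intensity addition: L_total = 10·log₁₀(Σ 10^(L_i/10)).
Σ 10^(L/10) = 10^(86.4/10) + 10^(100.0/10) = 1.044e+10.
L_total = 10·log₁₀(1.044e+10) = 100.19 dB.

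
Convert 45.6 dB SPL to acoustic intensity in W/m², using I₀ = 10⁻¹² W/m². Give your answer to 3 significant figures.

3.63e-08 W/m²

I = I₀·10^(L/10) = 10⁻¹² × 10^(45.6/10) = 10^(-7.440).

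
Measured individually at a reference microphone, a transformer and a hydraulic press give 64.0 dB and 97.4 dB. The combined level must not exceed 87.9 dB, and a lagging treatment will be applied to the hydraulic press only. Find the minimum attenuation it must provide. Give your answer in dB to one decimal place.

Everything except the hydraulic press sums to 10^(64.0/10) = 2.512e+06 in linear terms, 64.00 dB.
The limit corresponds to 10^(87.9/10) = 6.166e+08; subtracting the fixed part leaves 6.141e+08 for the hydraulic press, i.e. 87.88 dB.
Required insertion loss = 97.4 − 87.88 = 9.52 dB.

9.5 dB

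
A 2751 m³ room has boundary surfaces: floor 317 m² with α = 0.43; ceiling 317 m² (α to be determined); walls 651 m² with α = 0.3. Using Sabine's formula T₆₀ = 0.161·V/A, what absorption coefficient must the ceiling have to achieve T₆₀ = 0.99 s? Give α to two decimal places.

0.37

Required total absorption A = 0.161·2751/0.99 = 447.38 m².
Absorption from the other surfaces = 317·0.43 + 651·0.3 = 331.61 m², so the ceiling must supply 115.77 m² over 317 m².
α = 115.77/317 = 0.365.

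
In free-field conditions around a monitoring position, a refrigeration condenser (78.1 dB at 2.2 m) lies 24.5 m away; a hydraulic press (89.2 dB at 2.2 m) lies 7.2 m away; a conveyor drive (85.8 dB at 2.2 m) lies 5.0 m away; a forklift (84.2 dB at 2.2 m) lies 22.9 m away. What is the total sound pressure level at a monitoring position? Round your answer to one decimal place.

81.9 dB

Propagate each source to the receiver with L = L_ref − 20·log₁₀(r/r_ref), then add intensities.
refrigeration condenser: 78.1 − 20·log₁₀(24.5/2.2) = 78.1 − 20.93 = 57.17 dB.
hydraulic press: 89.2 − 20·log₁₀(7.2/2.2) = 89.2 − 10.30 = 78.90 dB.
conveyor drive: 85.8 − 20·log₁₀(5.0/2.2) = 85.8 − 7.13 = 78.67 dB.
forklift: 84.2 − 20·log₁₀(22.9/2.2) = 84.2 − 20.35 = 63.85 dB.
Σ 10^(L/10) = 1.542e+08 → L_total = 10·log₁₀(1.542e+08) = 81.88 dB.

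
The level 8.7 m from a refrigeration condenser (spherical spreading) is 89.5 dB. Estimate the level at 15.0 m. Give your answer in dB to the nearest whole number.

85 dB

Point-source attenuation: ΔL = 20·log₁₀(r₂/r₁) = 20·log₁₀(15.0/8.7) = 4.731 dB.
L₂ = 89.5 − 20·log₁₀(15.0/8.7) = 89.5 − 4.731 = 84.77 dB.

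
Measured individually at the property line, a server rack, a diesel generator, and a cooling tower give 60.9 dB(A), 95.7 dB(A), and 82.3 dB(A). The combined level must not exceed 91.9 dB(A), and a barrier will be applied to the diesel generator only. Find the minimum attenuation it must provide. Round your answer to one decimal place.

Everything except the diesel generator sums to 10^(60.9/10) + 10^(82.3/10) = 1.711e+08 in linear terms, 82.33 dB(A).
The limit corresponds to 10^(91.9/10) = 1.549e+09; subtracting the fixed part leaves 1.378e+09 for the diesel generator, i.e. 91.39 dB(A).
Required insertion loss = 95.7 − 91.39 = 4.31 dB.

4.3 dB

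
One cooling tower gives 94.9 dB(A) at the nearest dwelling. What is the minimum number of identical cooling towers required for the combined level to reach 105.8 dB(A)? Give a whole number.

13

N identical sources give L₁ + 10·log₁₀ N, so require 10·log₁₀ N ≥ 105.8 − 94.9 = 10.9 dB.
N ≥ 10^(10.9/10) = 12.303, so N = 13.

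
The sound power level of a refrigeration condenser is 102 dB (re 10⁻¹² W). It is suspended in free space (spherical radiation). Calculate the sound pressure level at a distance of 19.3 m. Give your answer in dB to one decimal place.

65.3 dB

Free-field spherical radiation: L_p = L_w − 10·log₁₀(4π·r²), r = 19.3 m.
4π·r² = 4681 m², 10·log₁₀ of that is 36.703 dB.
L_p = 102 − 36.703 = 65.30 dB.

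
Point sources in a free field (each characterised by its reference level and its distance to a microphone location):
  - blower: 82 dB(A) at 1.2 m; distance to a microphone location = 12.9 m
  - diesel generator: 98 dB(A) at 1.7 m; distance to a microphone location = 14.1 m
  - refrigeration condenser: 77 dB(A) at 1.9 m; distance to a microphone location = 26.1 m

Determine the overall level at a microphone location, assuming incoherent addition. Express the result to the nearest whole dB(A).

Propagate each source to the receiver with L = L_ref − 20·log₁₀(r/r_ref), then add intensities.
blower: 82 − 20·log₁₀(12.9/1.2) = 82 − 20.63 = 61.37 dB(A).
diesel generator: 98 − 20·log₁₀(14.1/1.7) = 98 − 18.38 = 79.62 dB(A).
refrigeration condenser: 77 − 20·log₁₀(26.1/1.9) = 77 − 22.76 = 54.24 dB(A).
Σ 10^(L/10) = 9.336e+07 → L_total = 10·log₁₀(9.336e+07) = 79.70 dB(A).

80 dB(A)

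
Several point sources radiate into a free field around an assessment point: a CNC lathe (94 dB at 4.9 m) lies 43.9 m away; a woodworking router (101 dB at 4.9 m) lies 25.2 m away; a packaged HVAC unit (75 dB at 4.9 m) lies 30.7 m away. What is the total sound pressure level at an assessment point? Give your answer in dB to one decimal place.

87.1 dB

Apply inverse-square spreading to bring every level to the receiver, then sum 10^(L/10).
CNC lathe: 94 − 20·log₁₀(43.9/4.9) = 94 − 19.05 = 74.95 dB.
woodworking router: 101 − 20·log₁₀(25.2/4.9) = 101 − 14.22 = 86.78 dB.
packaged HVAC unit: 75 − 20·log₁₀(30.7/4.9) = 75 − 15.94 = 59.06 dB.
Σ 10^(L/10) = 5.081e+08 → L_total = 10·log₁₀(5.081e+08) = 87.06 dB.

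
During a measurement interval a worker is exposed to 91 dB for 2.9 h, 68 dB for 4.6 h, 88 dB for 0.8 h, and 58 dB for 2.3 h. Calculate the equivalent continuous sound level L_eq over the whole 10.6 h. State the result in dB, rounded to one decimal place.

The energy average is taken in the linear domain: L_eq = 10·log₁₀[(Σ tᵢ·10^(Lᵢ/10))/T], T = 10.6 h.
Σ tᵢ·10^(Lᵢ/10) = 2.9·10^(91/10) + 4.6·10^(68/10) + 0.8·10^(88/10) + 2.3·10^(58/10) = 4.186e+09.
L_eq = 10·log₁₀(4.186e+09/10.6) = 85.97 dB.

86.0 dB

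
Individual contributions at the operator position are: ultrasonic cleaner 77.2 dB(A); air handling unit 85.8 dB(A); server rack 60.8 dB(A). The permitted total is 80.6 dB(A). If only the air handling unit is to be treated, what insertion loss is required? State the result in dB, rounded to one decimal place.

7.9 dB

Fixed contribution from the other sources: Σ 10^(L/10) = 10^(77.2/10) + 10^(60.8/10) = 5.368e+07 (77.30 dB(A)).
To meet 80.6 dB(A) overall, the treated air handling unit may contribute at most 10^(80.6/10) − 5.368e+07 = 6.113e+07, i.e. 77.86 dB(A).
So the air handling unit must be reduced from 85.8 to 77.86 dB(A): IL = 7.94 dB.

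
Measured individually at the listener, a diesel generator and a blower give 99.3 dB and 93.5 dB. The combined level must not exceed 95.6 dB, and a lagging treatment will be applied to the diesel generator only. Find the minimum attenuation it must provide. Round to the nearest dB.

The untreated sources together contribute 10^(93.5/10) = 2.239e+09, i.e. 93.50 dB.
To meet 95.6 dB overall, the treated diesel generator may contribute at most 10^(95.6/10) − 2.239e+09 = 1.392e+09, i.e. 91.44 dB.
Required insertion loss = 99.3 − 91.44 = 7.86 dB.

8 dB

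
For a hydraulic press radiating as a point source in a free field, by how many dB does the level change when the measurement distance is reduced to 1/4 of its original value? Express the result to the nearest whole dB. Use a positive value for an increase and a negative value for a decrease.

+12 dB

Point-source spreading: ΔL = −20·log₁₀(r₂/r₁).
ΔL = −20·log₁₀(0.25) = +12.04 dB.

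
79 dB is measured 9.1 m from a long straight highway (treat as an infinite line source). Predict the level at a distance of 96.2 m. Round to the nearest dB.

Line-source attenuation: ΔL = 10·log₁₀(r₂/r₁) = 10·log₁₀(96.2/9.1) = 10.241 dB.
L₂ = 79 − 10·log₁₀(96.2/9.1) = 79 − 10.241 = 68.76 dB.

69 dB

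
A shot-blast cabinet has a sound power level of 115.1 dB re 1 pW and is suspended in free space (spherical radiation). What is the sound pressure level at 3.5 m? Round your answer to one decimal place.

93.2 dB

The power spreads over a sphere of area 4π·r², so L_p = L_w − 10·log₁₀(4π·r²).
4π·r² = 153.9 m², 10·log₁₀ of that is 21.873 dB.
L_p = 115.1 − 21.873 = 93.23 dB.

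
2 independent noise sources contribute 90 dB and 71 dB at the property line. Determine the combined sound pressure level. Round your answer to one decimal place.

Incoherent sources combine by intensity addition: L_total = 10·log₁₀(Σ 10^(L_i/10)).
Σ 10^(L/10) = 10^(90/10) + 10^(71/10) = 1.013e+09.
L_total = 10·log₁₀(1.013e+09) = 90.05 dB.

90.1 dB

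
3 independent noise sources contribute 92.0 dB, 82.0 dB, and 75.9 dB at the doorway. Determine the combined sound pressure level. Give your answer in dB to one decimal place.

For uncorrelated sources the intensities add, so convert each level to linear form, sum, and take 10·log₁₀ of the total.
Σ 10^(L/10) = 10^(92.0/10) + 10^(82.0/10) + 10^(75.9/10) = 1.782e+09.
L_total = 10·log₁₀(1.782e+09) = 92.51 dB.

92.5 dB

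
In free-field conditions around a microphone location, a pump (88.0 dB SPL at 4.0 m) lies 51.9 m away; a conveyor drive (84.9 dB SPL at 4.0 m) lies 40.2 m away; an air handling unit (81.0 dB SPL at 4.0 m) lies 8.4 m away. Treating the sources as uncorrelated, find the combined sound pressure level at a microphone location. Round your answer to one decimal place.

Propagate each source to the receiver with L = L_ref − 20·log₁₀(r/r_ref), then add intensities.
pump: 88.0 − 20·log₁₀(51.9/4.0) = 88.0 − 22.26 = 65.74 dB SPL.
conveyor drive: 84.9 − 20·log₁₀(40.2/4.0) = 84.9 − 20.04 = 64.86 dB SPL.
air handling unit: 81.0 − 20·log₁₀(8.4/4.0) = 81.0 − 6.44 = 74.56 dB SPL.
Σ 10^(L/10) = 3.535e+07 → L_total = 10·log₁₀(3.535e+07) = 75.48 dB SPL.

75.5 dB SPL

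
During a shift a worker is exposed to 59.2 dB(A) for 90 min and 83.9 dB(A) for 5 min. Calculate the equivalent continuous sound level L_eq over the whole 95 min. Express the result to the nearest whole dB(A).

71 dB(A)

L_eq = 10·log₁₀[(1/T)·Σ tᵢ·10^(Lᵢ/10)] with T = 95 min.
Σ tᵢ·10^(Lᵢ/10) = 90·10^(59.2/10) + 5·10^(83.9/10) = 1.302e+09.
L_eq = 10·log₁₀(1.302e+09/95) = 71.37 dB(A).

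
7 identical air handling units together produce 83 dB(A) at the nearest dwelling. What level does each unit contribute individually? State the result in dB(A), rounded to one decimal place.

74.5 dB(A)

For N identical incoherent sources L_total = L₁ + 10·log₁₀ N, so L₁ = 83 − 10·log₁₀(7) = 83 − 8.451.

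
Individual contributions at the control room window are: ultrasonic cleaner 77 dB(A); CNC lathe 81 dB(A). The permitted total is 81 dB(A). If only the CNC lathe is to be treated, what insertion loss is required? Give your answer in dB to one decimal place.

The untreated sources together contribute 10^(77/10) = 5.012e+07, i.e. 77.00 dB(A).
The limit corresponds to 10^(81/10) = 1.259e+08; subtracting the fixed part leaves 7.577e+07 for the CNC lathe, i.e. 78.80 dB(A).
So the CNC lathe must be reduced from 81 to 78.80 dB(A): IL = 2.20 dB.

2.2 dB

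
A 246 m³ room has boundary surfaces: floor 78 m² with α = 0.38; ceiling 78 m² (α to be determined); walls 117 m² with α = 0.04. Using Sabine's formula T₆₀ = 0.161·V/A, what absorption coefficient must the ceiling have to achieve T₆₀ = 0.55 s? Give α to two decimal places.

0.48

From T₆₀ = 0.161·V/A, the target T₆₀ = 0.55 s needs A = 0.161·246/0.55 = 72.01 m².
Absorption from the other surfaces = 78·0.38 + 117·0.04 = 34.32 m², so the ceiling must supply 37.69 m² over 78 m².
α = 37.69/78 = 0.483.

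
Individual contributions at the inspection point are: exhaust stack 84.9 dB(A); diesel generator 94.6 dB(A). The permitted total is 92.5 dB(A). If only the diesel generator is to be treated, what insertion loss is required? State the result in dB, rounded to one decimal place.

2.9 dB

Everything except the diesel generator sums to 10^(84.9/10) = 3.090e+08 in linear terms, 84.90 dB(A).
To meet 92.5 dB(A) overall, the treated diesel generator may contribute at most 10^(92.5/10) − 3.090e+08 = 1.469e+09, i.e. 91.67 dB(A).
So the diesel generator must be reduced from 94.6 to 91.67 dB(A): IL = 2.93 dB.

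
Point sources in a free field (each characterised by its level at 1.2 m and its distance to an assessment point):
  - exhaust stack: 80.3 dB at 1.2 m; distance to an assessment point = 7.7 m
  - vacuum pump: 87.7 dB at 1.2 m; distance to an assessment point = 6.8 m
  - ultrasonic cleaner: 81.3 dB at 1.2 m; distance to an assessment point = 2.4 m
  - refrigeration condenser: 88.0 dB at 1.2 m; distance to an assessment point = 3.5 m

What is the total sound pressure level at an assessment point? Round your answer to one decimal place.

Apply inverse-square spreading to bring every level to the receiver, then sum 10^(L/10).
exhaust stack: 80.3 − 20·log₁₀(7.7/1.2) = 80.3 − 16.15 = 64.15 dB.
vacuum pump: 87.7 − 20·log₁₀(6.8/1.2) = 87.7 − 15.07 = 72.63 dB.
ultrasonic cleaner: 81.3 − 20·log₁₀(2.4/1.2) = 81.3 − 6.02 = 75.28 dB.
refrigeration condenser: 88.0 − 20·log₁₀(3.5/1.2) = 88.0 − 9.30 = 78.70 dB.
Σ 10^(L/10) = 1.288e+08 → L_total = 10·log₁₀(1.288e+08) = 81.10 dB.

81.1 dB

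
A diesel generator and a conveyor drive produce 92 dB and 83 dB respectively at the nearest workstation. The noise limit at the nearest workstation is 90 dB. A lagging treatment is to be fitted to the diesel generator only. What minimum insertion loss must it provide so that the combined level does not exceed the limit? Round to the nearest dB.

3 dB

The untreated sources together contribute 10^(83/10) = 1.995e+08, i.e. 83.00 dB.
The limit corresponds to 10^(90/10) = 1.000e+09; subtracting the fixed part leaves 8.005e+08 for the diesel generator, i.e. 89.03 dB.
So the diesel generator must be reduced from 92 to 89.03 dB: IL = 2.97 dB.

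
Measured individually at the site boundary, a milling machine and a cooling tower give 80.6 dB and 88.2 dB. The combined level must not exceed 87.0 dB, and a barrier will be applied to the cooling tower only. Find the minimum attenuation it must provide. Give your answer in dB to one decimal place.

The untreated sources together contribute 10^(80.6/10) = 1.148e+08, i.e. 80.60 dB.
The limit corresponds to 10^(87.0/10) = 5.012e+08; subtracting the fixed part leaves 3.864e+08 for the cooling tower, i.e. 85.87 dB.
So the cooling tower must be reduced from 88.2 to 85.87 dB: IL = 2.33 dB.

2.3 dB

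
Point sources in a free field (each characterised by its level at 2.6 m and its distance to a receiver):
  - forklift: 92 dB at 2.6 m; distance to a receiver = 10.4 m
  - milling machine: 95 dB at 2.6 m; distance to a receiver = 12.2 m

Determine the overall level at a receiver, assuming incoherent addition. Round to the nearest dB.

Propagate each source to the receiver with L = L_ref − 20·log₁₀(r/r_ref), then add intensities.
forklift: 92 − 20·log₁₀(10.4/2.6) = 92 − 12.04 = 79.96 dB.
milling machine: 95 − 20·log₁₀(12.2/2.6) = 95 − 13.43 = 81.57 dB.
Σ 10^(L/10) = 2.427e+08 → L_total = 10·log₁₀(2.427e+08) = 83.85 dB.

84 dB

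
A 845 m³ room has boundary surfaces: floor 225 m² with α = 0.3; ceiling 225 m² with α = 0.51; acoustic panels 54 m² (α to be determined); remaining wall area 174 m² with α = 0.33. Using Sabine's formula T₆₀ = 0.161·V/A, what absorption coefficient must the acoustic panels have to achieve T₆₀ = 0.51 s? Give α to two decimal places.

From T₆₀ = 0.161·V/A, the target T₆₀ = 0.51 s needs A = 0.161·845/0.51 = 266.75 m².
Absorption from the other surfaces = 225·0.3 + 225·0.51 + 174·0.33 = 239.67 m², so the acoustic panels must supply 27.08 m² over 54 m².
α = 27.08/54 = 0.502.

0.50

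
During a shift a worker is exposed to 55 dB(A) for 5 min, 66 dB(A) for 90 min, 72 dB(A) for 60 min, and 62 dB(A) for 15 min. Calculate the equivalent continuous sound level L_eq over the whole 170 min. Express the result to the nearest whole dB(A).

69 dB(A)

L_eq = 10·log₁₀[(1/T)·Σ tᵢ·10^(Lᵢ/10)] with T = 170 min.
Σ tᵢ·10^(Lᵢ/10) = 5·10^(55/10) + 90·10^(66/10) + 60·10^(72/10) + 15·10^(62/10) = 1.335e+09.
L_eq = 10·log₁₀(1.335e+09/170) = 68.95 dB(A).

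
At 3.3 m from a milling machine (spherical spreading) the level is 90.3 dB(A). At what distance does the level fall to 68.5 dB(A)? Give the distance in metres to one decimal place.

The 21.8 dB drop corresponds to a distance ratio of 10^(21.8/20) for a point source.
r₂ = 3.3·10^((90.3−68.5)/20) = 3.3·10^(21.8/20) = 40.60 m.

40.6 m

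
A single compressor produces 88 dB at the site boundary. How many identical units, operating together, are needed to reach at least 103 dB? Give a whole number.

The shortfall is 103 − 88 = 15.0 dB, and N units add 10·log₁₀ N, so need 10·log₁₀ N ≥ 15.0.
N ≥ 10^(15.0/10) = 31.623, so N = 32.

32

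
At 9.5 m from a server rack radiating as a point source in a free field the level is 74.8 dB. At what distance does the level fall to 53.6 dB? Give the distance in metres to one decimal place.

The 21.2 dB drop corresponds to a distance ratio of 10^(21.2/20) for a point source.
r₂ = 9.5·10^((74.8−53.6)/20) = 9.5·10^(21.2/20) = 109.07 m.

109.1 m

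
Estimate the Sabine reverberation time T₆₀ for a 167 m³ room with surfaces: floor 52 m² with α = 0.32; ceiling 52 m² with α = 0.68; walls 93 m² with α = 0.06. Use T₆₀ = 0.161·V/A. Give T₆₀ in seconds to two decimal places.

Total absorption A = 52·0.32 + 52·0.68 + 93·0.06 = 57.58 m² sabins.
T₆₀ = 0.161 × 167 / 57.58 = 0.467 s.

0.47 s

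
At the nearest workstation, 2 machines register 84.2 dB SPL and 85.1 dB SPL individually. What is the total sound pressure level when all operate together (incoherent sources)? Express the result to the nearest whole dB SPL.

88 dB SPL

Incoherent sources combine by intensity addition: L_total = 10·log₁₀(Σ 10^(L_i/10)).
Σ 10^(L/10) = 10^(84.2/10) + 10^(85.1/10) = 5.866e+08.
L_total = 10·log₁₀(5.866e+08) = 87.68 dB SPL.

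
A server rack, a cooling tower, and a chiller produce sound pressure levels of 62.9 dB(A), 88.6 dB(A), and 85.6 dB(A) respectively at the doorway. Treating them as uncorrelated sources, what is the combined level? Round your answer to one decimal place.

For uncorrelated sources the intensities add, so convert each level to linear form, sum, and take 10·log₁₀ of the total.
Σ 10^(L/10) = 10^(62.9/10) + 10^(88.6/10) + 10^(85.6/10) = 1.089e+09.
L_total = 10·log₁₀(1.089e+09) = 90.37 dB(A).

90.4 dB(A)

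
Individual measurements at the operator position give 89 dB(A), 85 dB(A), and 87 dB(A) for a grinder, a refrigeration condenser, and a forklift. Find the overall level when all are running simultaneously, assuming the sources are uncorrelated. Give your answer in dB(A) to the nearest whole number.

92 dB(A)

For uncorrelated sources the intensities add, so convert each level to linear form, sum, and take 10·log₁₀ of the total.
Σ 10^(L/10) = 10^(89/10) + 10^(85/10) + 10^(87/10) = 1.612e+09.
L_total = 10·log₁₀(1.612e+09) = 92.07 dB(A).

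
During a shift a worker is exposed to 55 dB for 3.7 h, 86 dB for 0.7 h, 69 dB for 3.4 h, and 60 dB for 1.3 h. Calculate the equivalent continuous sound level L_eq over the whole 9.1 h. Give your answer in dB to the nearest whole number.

The energy average is taken in the linear domain: L_eq = 10·log₁₀[(Σ tᵢ·10^(Lᵢ/10))/T], T = 9.1 h.
Σ tᵢ·10^(Lᵢ/10) = 3.7·10^(55/10) + 0.7·10^(86/10) + 3.4·10^(69/10) + 1.3·10^(60/10) = 3.082e+08.
L_eq = 10·log₁₀(3.082e+08/9.1) = 75.30 dB.

75 dB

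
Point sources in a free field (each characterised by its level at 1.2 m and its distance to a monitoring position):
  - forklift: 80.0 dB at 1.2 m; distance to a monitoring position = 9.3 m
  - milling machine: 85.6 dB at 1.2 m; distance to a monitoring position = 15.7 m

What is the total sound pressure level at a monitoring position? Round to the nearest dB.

Propagate each source to the receiver with L = L_ref − 20·log₁₀(r/r_ref), then add intensities.
forklift: 80.0 − 20·log₁₀(9.3/1.2) = 80.0 − 17.79 = 62.21 dB.
milling machine: 85.6 − 20·log₁₀(15.7/1.2) = 85.6 − 22.33 = 63.27 dB.
Σ 10^(L/10) = 3.786e+06 → L_total = 10·log₁₀(3.786e+06) = 65.78 dB.

66 dB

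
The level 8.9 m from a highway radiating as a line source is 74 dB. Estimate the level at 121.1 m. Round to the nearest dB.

63 dB

For a line source, L₂ = L₁ − 10·log₁₀(r₂/r₁).
L₂ = 74 − 10·log₁₀(121.1/8.9) = 74 − 11.338 = 62.66 dB.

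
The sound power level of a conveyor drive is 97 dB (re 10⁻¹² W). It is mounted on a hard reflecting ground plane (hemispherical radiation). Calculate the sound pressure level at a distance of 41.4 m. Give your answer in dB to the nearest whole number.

57 dB

L_p = L_w − 10·log₁₀(2π·r²) with r = 41.4 m.
2π·r² = 1.077e+04 m², 10·log₁₀ of that is 40.322 dB.
L_p = 97 − 40.322 = 56.68 dB.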